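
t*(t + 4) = t^2 + 4*t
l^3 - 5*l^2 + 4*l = l*(l - 4)*(l - 1)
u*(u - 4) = u^2 - 4*u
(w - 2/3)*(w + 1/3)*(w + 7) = w^3 + 20*w^2/3 - 23*w/9 - 14/9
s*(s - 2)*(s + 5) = s^3 + 3*s^2 - 10*s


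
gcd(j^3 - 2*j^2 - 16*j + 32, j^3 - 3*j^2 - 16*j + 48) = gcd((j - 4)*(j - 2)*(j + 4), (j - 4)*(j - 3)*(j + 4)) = j^2 - 16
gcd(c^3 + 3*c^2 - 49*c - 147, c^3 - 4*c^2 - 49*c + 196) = c^2 - 49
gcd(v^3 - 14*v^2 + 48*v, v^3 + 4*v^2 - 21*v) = v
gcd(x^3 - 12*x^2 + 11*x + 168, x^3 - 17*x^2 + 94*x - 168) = x - 7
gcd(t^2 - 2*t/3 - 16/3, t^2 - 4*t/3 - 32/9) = t - 8/3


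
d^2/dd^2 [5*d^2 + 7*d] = 10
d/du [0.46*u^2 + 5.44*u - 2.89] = 0.92*u + 5.44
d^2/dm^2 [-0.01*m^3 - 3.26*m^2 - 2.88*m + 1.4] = -0.06*m - 6.52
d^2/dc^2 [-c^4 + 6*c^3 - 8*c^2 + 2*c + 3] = -12*c^2 + 36*c - 16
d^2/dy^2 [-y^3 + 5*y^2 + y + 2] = 10 - 6*y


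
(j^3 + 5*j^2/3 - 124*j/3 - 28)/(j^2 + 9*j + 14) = (j^2 - 16*j/3 - 4)/(j + 2)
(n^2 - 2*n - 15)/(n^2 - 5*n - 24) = (n - 5)/(n - 8)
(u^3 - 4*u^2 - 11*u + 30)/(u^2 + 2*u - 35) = (u^2 + u - 6)/(u + 7)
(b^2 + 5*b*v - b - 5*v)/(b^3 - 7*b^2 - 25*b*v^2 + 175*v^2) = (1 - b)/(-b^2 + 5*b*v + 7*b - 35*v)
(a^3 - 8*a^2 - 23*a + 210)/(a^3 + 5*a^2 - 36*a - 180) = (a - 7)/(a + 6)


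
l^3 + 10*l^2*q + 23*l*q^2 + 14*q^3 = (l + q)*(l + 2*q)*(l + 7*q)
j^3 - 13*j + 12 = (j - 3)*(j - 1)*(j + 4)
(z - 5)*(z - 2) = z^2 - 7*z + 10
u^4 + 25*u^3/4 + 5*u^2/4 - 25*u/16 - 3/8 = (u - 1/2)*(u + 1/4)*(u + 1/2)*(u + 6)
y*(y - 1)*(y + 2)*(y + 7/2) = y^4 + 9*y^3/2 + 3*y^2/2 - 7*y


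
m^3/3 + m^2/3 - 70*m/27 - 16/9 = (m/3 + 1)*(m - 8/3)*(m + 2/3)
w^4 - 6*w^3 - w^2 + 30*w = w*(w - 5)*(w - 3)*(w + 2)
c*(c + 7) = c^2 + 7*c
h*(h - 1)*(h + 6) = h^3 + 5*h^2 - 6*h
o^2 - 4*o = o*(o - 4)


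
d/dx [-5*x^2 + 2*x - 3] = 2 - 10*x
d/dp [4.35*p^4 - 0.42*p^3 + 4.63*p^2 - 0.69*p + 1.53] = 17.4*p^3 - 1.26*p^2 + 9.26*p - 0.69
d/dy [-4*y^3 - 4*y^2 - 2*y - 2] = -12*y^2 - 8*y - 2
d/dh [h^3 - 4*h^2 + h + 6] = 3*h^2 - 8*h + 1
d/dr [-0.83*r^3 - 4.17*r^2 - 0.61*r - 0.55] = -2.49*r^2 - 8.34*r - 0.61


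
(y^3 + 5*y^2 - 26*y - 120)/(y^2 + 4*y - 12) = (y^2 - y - 20)/(y - 2)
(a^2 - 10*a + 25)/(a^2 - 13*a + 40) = (a - 5)/(a - 8)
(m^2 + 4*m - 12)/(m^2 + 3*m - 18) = (m - 2)/(m - 3)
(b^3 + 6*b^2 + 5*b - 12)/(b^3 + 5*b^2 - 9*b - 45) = (b^2 + 3*b - 4)/(b^2 + 2*b - 15)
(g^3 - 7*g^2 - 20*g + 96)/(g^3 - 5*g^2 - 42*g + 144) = (g + 4)/(g + 6)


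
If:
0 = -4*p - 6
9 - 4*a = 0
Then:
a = 9/4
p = -3/2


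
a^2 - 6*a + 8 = (a - 4)*(a - 2)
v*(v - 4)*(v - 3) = v^3 - 7*v^2 + 12*v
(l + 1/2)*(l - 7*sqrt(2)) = l^2 - 7*sqrt(2)*l + l/2 - 7*sqrt(2)/2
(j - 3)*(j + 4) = j^2 + j - 12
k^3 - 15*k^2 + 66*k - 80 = (k - 8)*(k - 5)*(k - 2)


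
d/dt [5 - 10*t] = -10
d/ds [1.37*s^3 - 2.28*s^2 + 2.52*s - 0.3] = 4.11*s^2 - 4.56*s + 2.52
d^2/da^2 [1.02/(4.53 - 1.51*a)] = -4.651404/(1.51*a - 4.53)^3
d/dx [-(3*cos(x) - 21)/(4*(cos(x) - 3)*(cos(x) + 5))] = 3*(sin(x)^2 + 14*cos(x) - 2)*sin(x)/(4*(cos(x) - 3)^2*(cos(x) + 5)^2)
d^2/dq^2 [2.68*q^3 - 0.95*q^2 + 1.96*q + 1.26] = 16.08*q - 1.9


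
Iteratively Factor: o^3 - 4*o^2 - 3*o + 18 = (o - 3)*(o^2 - o - 6) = (o - 3)^2*(o + 2)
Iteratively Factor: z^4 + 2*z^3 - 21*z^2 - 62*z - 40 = (z + 1)*(z^3 + z^2 - 22*z - 40) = (z - 5)*(z + 1)*(z^2 + 6*z + 8) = (z - 5)*(z + 1)*(z + 4)*(z + 2)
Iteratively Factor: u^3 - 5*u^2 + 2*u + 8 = (u + 1)*(u^2 - 6*u + 8) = (u - 2)*(u + 1)*(u - 4)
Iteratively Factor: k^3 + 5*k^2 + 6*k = (k + 2)*(k^2 + 3*k) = (k + 2)*(k + 3)*(k)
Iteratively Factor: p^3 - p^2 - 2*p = (p)*(p^2 - p - 2) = p*(p + 1)*(p - 2)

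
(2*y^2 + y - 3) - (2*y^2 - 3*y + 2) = 4*y - 5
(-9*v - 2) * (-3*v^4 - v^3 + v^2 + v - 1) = 27*v^5 + 15*v^4 - 7*v^3 - 11*v^2 + 7*v + 2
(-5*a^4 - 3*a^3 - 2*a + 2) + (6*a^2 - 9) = -5*a^4 - 3*a^3 + 6*a^2 - 2*a - 7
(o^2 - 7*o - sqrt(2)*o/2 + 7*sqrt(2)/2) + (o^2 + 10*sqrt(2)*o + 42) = 2*o^2 - 7*o + 19*sqrt(2)*o/2 + 7*sqrt(2)/2 + 42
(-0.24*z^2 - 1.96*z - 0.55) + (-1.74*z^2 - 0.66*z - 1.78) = -1.98*z^2 - 2.62*z - 2.33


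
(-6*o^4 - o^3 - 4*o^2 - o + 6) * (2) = -12*o^4 - 2*o^3 - 8*o^2 - 2*o + 12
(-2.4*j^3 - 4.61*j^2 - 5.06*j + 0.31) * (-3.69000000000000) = 8.856*j^3 + 17.0109*j^2 + 18.6714*j - 1.1439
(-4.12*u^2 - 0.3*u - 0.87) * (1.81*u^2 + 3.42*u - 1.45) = -7.4572*u^4 - 14.6334*u^3 + 3.3733*u^2 - 2.5404*u + 1.2615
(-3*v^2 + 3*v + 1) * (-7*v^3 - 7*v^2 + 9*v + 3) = 21*v^5 - 55*v^3 + 11*v^2 + 18*v + 3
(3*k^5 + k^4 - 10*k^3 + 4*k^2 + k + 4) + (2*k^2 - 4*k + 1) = 3*k^5 + k^4 - 10*k^3 + 6*k^2 - 3*k + 5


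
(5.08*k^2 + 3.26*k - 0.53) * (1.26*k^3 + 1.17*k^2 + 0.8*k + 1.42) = 6.4008*k^5 + 10.0512*k^4 + 7.2104*k^3 + 9.2015*k^2 + 4.2052*k - 0.7526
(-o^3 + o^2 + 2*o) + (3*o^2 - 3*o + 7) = -o^3 + 4*o^2 - o + 7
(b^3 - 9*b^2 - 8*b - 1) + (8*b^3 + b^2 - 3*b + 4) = 9*b^3 - 8*b^2 - 11*b + 3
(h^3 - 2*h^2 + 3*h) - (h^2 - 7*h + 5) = h^3 - 3*h^2 + 10*h - 5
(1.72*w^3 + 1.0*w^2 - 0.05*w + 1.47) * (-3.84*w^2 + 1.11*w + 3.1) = -6.6048*w^5 - 1.9308*w^4 + 6.634*w^3 - 2.6003*w^2 + 1.4767*w + 4.557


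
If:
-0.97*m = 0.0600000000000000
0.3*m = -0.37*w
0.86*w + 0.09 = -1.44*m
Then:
No Solution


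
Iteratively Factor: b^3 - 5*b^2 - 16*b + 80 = (b + 4)*(b^2 - 9*b + 20) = (b - 5)*(b + 4)*(b - 4)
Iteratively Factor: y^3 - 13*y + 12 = (y - 3)*(y^2 + 3*y - 4) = (y - 3)*(y + 4)*(y - 1)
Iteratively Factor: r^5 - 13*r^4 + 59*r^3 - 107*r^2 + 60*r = (r - 5)*(r^4 - 8*r^3 + 19*r^2 - 12*r) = (r - 5)*(r - 1)*(r^3 - 7*r^2 + 12*r) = r*(r - 5)*(r - 1)*(r^2 - 7*r + 12) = r*(r - 5)*(r - 3)*(r - 1)*(r - 4)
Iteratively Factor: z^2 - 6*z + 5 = (z - 1)*(z - 5)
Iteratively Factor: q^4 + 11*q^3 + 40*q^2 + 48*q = (q)*(q^3 + 11*q^2 + 40*q + 48) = q*(q + 4)*(q^2 + 7*q + 12) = q*(q + 3)*(q + 4)*(q + 4)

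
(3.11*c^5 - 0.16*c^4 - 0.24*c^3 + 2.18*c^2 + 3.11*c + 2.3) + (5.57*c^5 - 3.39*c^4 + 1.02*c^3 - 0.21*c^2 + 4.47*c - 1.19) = 8.68*c^5 - 3.55*c^4 + 0.78*c^3 + 1.97*c^2 + 7.58*c + 1.11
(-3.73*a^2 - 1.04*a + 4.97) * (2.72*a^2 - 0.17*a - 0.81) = -10.1456*a^4 - 2.1947*a^3 + 16.7165*a^2 - 0.00249999999999995*a - 4.0257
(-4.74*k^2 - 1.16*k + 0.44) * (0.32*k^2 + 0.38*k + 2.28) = -1.5168*k^4 - 2.1724*k^3 - 11.1072*k^2 - 2.4776*k + 1.0032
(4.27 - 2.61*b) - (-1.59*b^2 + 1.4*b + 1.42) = 1.59*b^2 - 4.01*b + 2.85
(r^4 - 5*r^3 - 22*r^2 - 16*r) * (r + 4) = r^5 - r^4 - 42*r^3 - 104*r^2 - 64*r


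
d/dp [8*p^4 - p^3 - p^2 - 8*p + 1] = 32*p^3 - 3*p^2 - 2*p - 8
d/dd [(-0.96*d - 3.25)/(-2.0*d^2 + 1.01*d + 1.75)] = (-1.92*d^2 - 13.0*d + 1.6025)/(4.0*d^4 - 4.04*d^3 - 5.9799*d^2 + 3.535*d + 3.0625)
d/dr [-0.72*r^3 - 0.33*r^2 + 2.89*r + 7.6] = -2.16*r^2 - 0.66*r + 2.89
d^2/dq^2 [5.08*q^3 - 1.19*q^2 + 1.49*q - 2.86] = 30.48*q - 2.38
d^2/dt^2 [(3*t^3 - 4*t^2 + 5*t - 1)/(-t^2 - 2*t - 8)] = 2*(-t^3 - 237*t^2 - 450*t + 332)/(t^6 + 6*t^5 + 36*t^4 + 104*t^3 + 288*t^2 + 384*t + 512)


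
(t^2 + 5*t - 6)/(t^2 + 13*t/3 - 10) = 3*(t - 1)/(3*t - 5)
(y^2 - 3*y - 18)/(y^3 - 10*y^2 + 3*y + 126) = 1/(y - 7)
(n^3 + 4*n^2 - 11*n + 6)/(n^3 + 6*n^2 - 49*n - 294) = (n^2 - 2*n + 1)/(n^2 - 49)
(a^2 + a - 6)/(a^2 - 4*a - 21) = (a - 2)/(a - 7)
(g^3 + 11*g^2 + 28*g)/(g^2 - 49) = g*(g + 4)/(g - 7)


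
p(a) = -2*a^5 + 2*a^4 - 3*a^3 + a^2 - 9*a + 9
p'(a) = -10*a^4 + 8*a^3 - 9*a^2 + 2*a - 9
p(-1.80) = 104.72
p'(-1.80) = -193.39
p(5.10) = -5956.31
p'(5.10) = -5936.88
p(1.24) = -7.48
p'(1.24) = -28.75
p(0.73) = 1.95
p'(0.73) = -12.06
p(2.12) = -79.42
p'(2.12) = -170.98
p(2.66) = -230.54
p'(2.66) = -417.43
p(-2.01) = 153.75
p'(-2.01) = -277.57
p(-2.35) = 278.94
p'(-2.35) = -472.21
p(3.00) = -414.00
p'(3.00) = -678.00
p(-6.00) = 18891.00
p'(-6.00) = -15033.00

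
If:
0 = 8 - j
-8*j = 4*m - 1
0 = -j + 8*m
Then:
No Solution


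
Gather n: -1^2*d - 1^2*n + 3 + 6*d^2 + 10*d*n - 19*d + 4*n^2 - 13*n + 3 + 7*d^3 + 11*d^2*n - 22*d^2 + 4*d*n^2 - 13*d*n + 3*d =7*d^3 - 16*d^2 - 17*d + n^2*(4*d + 4) + n*(11*d^2 - 3*d - 14) + 6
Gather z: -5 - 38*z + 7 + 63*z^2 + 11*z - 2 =63*z^2 - 27*z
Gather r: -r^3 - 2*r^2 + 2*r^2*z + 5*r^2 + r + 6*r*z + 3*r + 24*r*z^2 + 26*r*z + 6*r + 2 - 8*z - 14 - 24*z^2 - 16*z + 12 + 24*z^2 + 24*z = -r^3 + r^2*(2*z + 3) + r*(24*z^2 + 32*z + 10)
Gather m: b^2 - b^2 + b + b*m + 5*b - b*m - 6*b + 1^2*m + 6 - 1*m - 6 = 0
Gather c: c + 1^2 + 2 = c + 3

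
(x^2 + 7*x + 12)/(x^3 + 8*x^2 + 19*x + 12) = 1/(x + 1)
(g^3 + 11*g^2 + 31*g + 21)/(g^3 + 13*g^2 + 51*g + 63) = (g + 1)/(g + 3)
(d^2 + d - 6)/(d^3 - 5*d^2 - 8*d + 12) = (d^2 + d - 6)/(d^3 - 5*d^2 - 8*d + 12)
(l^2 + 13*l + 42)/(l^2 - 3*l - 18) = (l^2 + 13*l + 42)/(l^2 - 3*l - 18)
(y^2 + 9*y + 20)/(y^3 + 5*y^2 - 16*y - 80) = 1/(y - 4)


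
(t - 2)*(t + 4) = t^2 + 2*t - 8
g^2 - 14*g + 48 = (g - 8)*(g - 6)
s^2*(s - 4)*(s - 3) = s^4 - 7*s^3 + 12*s^2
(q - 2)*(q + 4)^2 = q^3 + 6*q^2 - 32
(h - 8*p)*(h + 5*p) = h^2 - 3*h*p - 40*p^2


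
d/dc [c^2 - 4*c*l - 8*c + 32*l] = 2*c - 4*l - 8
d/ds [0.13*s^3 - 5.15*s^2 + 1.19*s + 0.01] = 0.39*s^2 - 10.3*s + 1.19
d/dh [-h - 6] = -1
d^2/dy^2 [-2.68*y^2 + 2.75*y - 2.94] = -5.36000000000000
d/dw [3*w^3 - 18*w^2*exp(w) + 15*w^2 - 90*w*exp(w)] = -18*w^2*exp(w) + 9*w^2 - 126*w*exp(w) + 30*w - 90*exp(w)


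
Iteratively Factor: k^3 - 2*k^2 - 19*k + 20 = (k + 4)*(k^2 - 6*k + 5) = (k - 5)*(k + 4)*(k - 1)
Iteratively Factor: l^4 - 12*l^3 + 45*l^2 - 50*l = (l - 2)*(l^3 - 10*l^2 + 25*l) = (l - 5)*(l - 2)*(l^2 - 5*l) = l*(l - 5)*(l - 2)*(l - 5)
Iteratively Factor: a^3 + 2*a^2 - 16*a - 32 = (a + 4)*(a^2 - 2*a - 8) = (a + 2)*(a + 4)*(a - 4)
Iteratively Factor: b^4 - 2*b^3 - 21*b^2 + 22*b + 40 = (b + 4)*(b^3 - 6*b^2 + 3*b + 10) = (b + 1)*(b + 4)*(b^2 - 7*b + 10) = (b - 2)*(b + 1)*(b + 4)*(b - 5)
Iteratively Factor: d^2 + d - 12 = (d + 4)*(d - 3)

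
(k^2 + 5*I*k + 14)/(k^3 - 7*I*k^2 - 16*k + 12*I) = (k + 7*I)/(k^2 - 5*I*k - 6)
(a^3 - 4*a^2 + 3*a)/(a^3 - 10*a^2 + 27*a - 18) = a/(a - 6)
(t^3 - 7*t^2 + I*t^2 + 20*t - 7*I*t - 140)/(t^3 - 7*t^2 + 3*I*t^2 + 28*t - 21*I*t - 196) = (t + 5*I)/(t + 7*I)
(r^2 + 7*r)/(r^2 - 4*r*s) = (r + 7)/(r - 4*s)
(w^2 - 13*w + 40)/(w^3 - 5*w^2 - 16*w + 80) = (w - 8)/(w^2 - 16)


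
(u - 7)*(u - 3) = u^2 - 10*u + 21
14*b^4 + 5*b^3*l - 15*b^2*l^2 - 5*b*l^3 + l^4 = (-7*b + l)*(-b + l)*(b + l)*(2*b + l)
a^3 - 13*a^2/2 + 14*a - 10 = (a - 5/2)*(a - 2)^2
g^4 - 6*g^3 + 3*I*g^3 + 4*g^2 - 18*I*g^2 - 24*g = g*(g - 6)*(g - I)*(g + 4*I)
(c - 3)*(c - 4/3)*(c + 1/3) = c^3 - 4*c^2 + 23*c/9 + 4/3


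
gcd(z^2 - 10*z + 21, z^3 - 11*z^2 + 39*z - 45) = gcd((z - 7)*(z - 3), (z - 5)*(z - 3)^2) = z - 3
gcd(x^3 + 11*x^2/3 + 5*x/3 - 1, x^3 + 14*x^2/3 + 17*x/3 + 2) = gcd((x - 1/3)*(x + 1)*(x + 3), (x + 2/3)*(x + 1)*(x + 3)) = x^2 + 4*x + 3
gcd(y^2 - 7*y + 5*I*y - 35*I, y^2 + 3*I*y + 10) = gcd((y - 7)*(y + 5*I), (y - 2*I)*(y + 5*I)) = y + 5*I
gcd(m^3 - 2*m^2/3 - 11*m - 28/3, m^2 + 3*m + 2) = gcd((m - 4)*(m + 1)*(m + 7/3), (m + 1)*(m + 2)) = m + 1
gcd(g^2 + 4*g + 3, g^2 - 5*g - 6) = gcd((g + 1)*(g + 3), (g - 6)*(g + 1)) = g + 1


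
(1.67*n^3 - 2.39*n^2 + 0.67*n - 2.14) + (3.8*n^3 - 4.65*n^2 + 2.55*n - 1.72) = 5.47*n^3 - 7.04*n^2 + 3.22*n - 3.86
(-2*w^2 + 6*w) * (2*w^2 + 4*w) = -4*w^4 + 4*w^3 + 24*w^2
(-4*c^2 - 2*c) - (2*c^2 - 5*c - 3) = -6*c^2 + 3*c + 3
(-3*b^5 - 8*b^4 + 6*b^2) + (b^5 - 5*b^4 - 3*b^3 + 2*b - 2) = -2*b^5 - 13*b^4 - 3*b^3 + 6*b^2 + 2*b - 2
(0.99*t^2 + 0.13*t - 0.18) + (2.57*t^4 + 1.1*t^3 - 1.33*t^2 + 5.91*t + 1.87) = 2.57*t^4 + 1.1*t^3 - 0.34*t^2 + 6.04*t + 1.69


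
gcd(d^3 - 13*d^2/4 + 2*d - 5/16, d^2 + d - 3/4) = d - 1/2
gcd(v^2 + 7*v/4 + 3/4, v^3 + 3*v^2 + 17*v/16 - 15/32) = v + 3/4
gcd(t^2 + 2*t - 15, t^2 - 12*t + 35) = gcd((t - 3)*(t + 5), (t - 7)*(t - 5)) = 1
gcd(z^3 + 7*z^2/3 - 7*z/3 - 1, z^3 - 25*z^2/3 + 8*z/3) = 1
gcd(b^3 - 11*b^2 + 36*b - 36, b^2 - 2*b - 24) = b - 6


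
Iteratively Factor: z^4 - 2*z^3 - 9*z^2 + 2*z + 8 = (z - 4)*(z^3 + 2*z^2 - z - 2) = (z - 4)*(z + 2)*(z^2 - 1) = (z - 4)*(z - 1)*(z + 2)*(z + 1)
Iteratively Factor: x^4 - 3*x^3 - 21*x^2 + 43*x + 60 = (x - 3)*(x^3 - 21*x - 20) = (x - 3)*(x + 1)*(x^2 - x - 20) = (x - 3)*(x + 1)*(x + 4)*(x - 5)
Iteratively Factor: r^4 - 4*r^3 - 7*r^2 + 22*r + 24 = (r - 3)*(r^3 - r^2 - 10*r - 8) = (r - 3)*(r + 1)*(r^2 - 2*r - 8) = (r - 3)*(r + 1)*(r + 2)*(r - 4)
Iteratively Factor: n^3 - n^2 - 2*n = (n)*(n^2 - n - 2) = n*(n + 1)*(n - 2)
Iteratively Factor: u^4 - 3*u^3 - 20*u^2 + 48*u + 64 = (u - 4)*(u^3 + u^2 - 16*u - 16) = (u - 4)^2*(u^2 + 5*u + 4) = (u - 4)^2*(u + 1)*(u + 4)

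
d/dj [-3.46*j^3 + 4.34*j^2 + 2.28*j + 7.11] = -10.38*j^2 + 8.68*j + 2.28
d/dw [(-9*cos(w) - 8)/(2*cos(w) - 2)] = -17*sin(w)/(2*(cos(w) - 1)^2)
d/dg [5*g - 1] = 5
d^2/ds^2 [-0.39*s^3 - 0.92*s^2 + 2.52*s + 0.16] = -2.34*s - 1.84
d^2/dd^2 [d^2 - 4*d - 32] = 2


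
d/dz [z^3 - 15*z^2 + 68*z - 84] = 3*z^2 - 30*z + 68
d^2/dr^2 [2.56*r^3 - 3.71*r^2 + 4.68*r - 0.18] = 15.36*r - 7.42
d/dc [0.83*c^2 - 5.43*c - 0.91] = 1.66*c - 5.43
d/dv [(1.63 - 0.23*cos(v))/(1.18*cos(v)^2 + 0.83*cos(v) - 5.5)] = (-0.2714*cos(v)^2 + 3.8468*cos(v) + 0.0878999999999996)*sin(v)/(1.3924*cos(v)^4 + 1.9588*cos(v)^3 - 12.2911*cos(v)^2 - 9.13*cos(v) + 30.25)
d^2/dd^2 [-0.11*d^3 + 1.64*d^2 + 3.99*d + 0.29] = 3.28 - 0.66*d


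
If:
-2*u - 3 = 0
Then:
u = -3/2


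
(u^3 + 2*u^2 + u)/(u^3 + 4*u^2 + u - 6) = u*(u^2 + 2*u + 1)/(u^3 + 4*u^2 + u - 6)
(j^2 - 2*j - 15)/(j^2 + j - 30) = (j + 3)/(j + 6)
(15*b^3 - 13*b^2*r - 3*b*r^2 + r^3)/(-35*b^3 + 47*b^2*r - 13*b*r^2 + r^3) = (3*b + r)/(-7*b + r)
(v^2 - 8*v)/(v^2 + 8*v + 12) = v*(v - 8)/(v^2 + 8*v + 12)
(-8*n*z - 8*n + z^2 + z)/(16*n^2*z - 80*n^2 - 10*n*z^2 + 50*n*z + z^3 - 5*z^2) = (z + 1)/(-2*n*z + 10*n + z^2 - 5*z)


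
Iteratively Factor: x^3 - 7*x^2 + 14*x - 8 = (x - 1)*(x^2 - 6*x + 8) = (x - 4)*(x - 1)*(x - 2)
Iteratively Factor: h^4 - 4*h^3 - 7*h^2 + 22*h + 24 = (h - 3)*(h^3 - h^2 - 10*h - 8) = (h - 3)*(h + 1)*(h^2 - 2*h - 8) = (h - 4)*(h - 3)*(h + 1)*(h + 2)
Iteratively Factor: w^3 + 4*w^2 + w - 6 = (w - 1)*(w^2 + 5*w + 6) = (w - 1)*(w + 2)*(w + 3)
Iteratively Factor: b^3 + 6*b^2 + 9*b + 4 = (b + 1)*(b^2 + 5*b + 4) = (b + 1)^2*(b + 4)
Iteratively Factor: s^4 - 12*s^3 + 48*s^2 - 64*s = (s - 4)*(s^3 - 8*s^2 + 16*s) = s*(s - 4)*(s^2 - 8*s + 16) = s*(s - 4)^2*(s - 4)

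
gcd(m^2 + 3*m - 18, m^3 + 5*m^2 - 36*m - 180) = m + 6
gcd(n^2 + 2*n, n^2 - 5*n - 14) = n + 2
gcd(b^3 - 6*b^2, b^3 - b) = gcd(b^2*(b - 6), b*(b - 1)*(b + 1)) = b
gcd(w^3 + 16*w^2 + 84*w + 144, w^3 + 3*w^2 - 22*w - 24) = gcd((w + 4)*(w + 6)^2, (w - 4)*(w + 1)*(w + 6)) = w + 6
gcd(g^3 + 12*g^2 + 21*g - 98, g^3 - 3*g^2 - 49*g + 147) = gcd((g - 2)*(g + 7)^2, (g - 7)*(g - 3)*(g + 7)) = g + 7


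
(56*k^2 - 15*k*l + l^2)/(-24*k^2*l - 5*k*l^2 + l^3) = (-7*k + l)/(l*(3*k + l))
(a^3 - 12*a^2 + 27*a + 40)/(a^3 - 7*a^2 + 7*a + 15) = (a - 8)/(a - 3)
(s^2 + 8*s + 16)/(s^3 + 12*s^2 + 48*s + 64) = 1/(s + 4)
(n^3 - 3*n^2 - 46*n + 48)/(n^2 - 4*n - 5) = (-n^3 + 3*n^2 + 46*n - 48)/(-n^2 + 4*n + 5)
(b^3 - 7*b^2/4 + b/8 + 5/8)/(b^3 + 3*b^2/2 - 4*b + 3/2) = (8*b^2 - 6*b - 5)/(4*(2*b^2 + 5*b - 3))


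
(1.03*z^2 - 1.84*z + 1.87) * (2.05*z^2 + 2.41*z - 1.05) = 2.1115*z^4 - 1.2897*z^3 - 1.6824*z^2 + 6.4387*z - 1.9635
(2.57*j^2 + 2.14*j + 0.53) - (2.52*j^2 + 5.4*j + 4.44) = 0.0499999999999998*j^2 - 3.26*j - 3.91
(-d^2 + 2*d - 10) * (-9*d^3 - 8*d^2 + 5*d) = 9*d^5 - 10*d^4 + 69*d^3 + 90*d^2 - 50*d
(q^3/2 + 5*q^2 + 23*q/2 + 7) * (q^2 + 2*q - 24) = q^5/2 + 6*q^4 + 19*q^3/2 - 90*q^2 - 262*q - 168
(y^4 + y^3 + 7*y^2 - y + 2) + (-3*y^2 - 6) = y^4 + y^3 + 4*y^2 - y - 4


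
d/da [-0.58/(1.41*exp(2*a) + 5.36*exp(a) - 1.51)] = (1.6356*exp(a) + 3.1088)*exp(a)/(1.41*exp(2*a) + 5.36*exp(a) - 1.51)^2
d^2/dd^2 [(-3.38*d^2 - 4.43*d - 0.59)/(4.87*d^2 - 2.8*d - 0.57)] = (-302.311094*d^3 - 140.253078*d^2 - 25.511982*d - 0.582526000000003)/(115.501303*d^6 - 199.22196*d^5 + 73.986501*d^4 + 24.68312*d^3 - 8.659611*d^2 - 2.72916*d - 0.185193)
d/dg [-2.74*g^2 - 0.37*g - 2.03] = -5.48*g - 0.37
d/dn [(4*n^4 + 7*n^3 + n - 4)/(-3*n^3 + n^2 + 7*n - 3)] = (-12*n^6 + 8*n^5 + 91*n^4 + 56*n^3 - 100*n^2 + 8*n + 25)/(9*n^6 - 6*n^5 - 41*n^4 + 32*n^3 + 43*n^2 - 42*n + 9)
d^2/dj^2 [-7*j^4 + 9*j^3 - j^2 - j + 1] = -84*j^2 + 54*j - 2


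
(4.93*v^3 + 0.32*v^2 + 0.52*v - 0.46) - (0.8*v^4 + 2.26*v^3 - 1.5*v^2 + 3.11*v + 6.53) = -0.8*v^4 + 2.67*v^3 + 1.82*v^2 - 2.59*v - 6.99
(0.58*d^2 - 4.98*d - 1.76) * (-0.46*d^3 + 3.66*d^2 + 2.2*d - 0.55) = -0.2668*d^5 + 4.4136*d^4 - 16.1412*d^3 - 17.7166*d^2 - 1.133*d + 0.968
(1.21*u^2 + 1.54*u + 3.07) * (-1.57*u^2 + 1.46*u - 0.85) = -1.8997*u^4 - 0.6512*u^3 - 3.6*u^2 + 3.1732*u - 2.6095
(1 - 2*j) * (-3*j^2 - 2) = 6*j^3 - 3*j^2 + 4*j - 2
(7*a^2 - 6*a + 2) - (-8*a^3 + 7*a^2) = 8*a^3 - 6*a + 2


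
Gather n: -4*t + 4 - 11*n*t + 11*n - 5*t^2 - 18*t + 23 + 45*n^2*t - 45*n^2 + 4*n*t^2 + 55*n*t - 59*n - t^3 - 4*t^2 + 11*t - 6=n^2*(45*t - 45) + n*(4*t^2 + 44*t - 48) - t^3 - 9*t^2 - 11*t + 21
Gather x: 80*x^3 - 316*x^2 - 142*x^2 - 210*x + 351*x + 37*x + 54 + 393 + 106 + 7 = 80*x^3 - 458*x^2 + 178*x + 560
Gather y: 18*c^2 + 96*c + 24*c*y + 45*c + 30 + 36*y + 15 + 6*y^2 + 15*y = 18*c^2 + 141*c + 6*y^2 + y*(24*c + 51) + 45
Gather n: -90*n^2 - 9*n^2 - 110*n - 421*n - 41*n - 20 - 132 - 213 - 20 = -99*n^2 - 572*n - 385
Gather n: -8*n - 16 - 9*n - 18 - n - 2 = -18*n - 36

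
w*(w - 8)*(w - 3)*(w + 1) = w^4 - 10*w^3 + 13*w^2 + 24*w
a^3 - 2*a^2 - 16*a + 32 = (a - 4)*(a - 2)*(a + 4)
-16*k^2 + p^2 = (-4*k + p)*(4*k + p)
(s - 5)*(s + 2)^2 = s^3 - s^2 - 16*s - 20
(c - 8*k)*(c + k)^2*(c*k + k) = c^4*k - 6*c^3*k^2 + c^3*k - 15*c^2*k^3 - 6*c^2*k^2 - 8*c*k^4 - 15*c*k^3 - 8*k^4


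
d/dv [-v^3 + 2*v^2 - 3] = v*(4 - 3*v)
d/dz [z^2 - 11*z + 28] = 2*z - 11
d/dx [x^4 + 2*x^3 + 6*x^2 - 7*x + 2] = 4*x^3 + 6*x^2 + 12*x - 7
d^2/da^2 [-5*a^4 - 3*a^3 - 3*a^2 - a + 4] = -60*a^2 - 18*a - 6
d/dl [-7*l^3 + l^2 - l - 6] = -21*l^2 + 2*l - 1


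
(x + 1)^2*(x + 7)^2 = x^4 + 16*x^3 + 78*x^2 + 112*x + 49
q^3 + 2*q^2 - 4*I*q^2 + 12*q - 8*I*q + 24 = (q + 2)*(q - 6*I)*(q + 2*I)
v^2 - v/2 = v*(v - 1/2)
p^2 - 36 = (p - 6)*(p + 6)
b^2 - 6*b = b*(b - 6)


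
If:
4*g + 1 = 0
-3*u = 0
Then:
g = -1/4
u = 0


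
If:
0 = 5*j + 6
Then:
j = -6/5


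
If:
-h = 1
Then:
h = -1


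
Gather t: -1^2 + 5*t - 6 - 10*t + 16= 9 - 5*t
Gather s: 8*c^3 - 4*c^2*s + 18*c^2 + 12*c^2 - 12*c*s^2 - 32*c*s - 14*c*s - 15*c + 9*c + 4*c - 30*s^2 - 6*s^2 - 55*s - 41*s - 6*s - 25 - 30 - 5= 8*c^3 + 30*c^2 - 2*c + s^2*(-12*c - 36) + s*(-4*c^2 - 46*c - 102) - 60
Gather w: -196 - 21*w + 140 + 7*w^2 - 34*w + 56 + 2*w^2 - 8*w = 9*w^2 - 63*w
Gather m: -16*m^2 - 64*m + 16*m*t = -16*m^2 + m*(16*t - 64)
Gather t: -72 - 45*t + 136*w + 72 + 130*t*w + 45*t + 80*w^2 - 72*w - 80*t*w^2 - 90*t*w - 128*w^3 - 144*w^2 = t*(-80*w^2 + 40*w) - 128*w^3 - 64*w^2 + 64*w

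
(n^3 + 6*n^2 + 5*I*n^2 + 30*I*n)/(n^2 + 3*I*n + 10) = n*(n + 6)/(n - 2*I)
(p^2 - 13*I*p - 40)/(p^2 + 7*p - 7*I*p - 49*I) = (p^2 - 13*I*p - 40)/(p^2 + 7*p*(1 - I) - 49*I)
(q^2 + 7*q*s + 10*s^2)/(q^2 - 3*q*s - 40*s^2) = (q + 2*s)/(q - 8*s)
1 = 1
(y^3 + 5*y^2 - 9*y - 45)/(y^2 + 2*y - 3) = (y^2 + 2*y - 15)/(y - 1)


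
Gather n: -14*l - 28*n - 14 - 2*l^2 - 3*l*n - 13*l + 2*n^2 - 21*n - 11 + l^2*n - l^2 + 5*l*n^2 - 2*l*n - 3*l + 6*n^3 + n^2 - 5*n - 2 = -3*l^2 - 30*l + 6*n^3 + n^2*(5*l + 3) + n*(l^2 - 5*l - 54) - 27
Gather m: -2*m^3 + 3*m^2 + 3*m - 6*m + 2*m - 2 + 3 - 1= -2*m^3 + 3*m^2 - m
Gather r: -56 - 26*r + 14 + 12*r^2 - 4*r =12*r^2 - 30*r - 42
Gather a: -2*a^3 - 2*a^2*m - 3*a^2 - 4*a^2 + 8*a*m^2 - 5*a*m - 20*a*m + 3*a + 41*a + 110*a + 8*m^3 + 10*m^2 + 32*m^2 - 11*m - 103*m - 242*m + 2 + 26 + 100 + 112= -2*a^3 + a^2*(-2*m - 7) + a*(8*m^2 - 25*m + 154) + 8*m^3 + 42*m^2 - 356*m + 240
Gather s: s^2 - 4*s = s^2 - 4*s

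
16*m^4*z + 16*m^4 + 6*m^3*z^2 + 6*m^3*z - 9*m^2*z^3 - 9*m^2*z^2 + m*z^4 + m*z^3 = (-8*m + z)*(-2*m + z)*(m + z)*(m*z + m)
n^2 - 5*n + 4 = (n - 4)*(n - 1)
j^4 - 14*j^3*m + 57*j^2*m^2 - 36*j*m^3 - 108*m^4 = (j - 6*m)^2*(j - 3*m)*(j + m)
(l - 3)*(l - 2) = l^2 - 5*l + 6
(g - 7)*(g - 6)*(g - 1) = g^3 - 14*g^2 + 55*g - 42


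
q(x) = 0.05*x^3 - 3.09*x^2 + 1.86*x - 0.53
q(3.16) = -23.93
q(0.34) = -0.25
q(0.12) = -0.35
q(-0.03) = -0.59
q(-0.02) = -0.57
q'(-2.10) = 15.50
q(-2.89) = -32.92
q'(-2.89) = 20.97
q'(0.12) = 1.12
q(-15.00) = -892.43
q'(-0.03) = 2.05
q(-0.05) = -0.63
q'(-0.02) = 1.98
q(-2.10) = -18.53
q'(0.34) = -0.22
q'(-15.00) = 128.31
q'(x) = 0.15*x^2 - 6.18*x + 1.86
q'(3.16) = -16.17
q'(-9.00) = 69.63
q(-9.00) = -304.01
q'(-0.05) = 2.17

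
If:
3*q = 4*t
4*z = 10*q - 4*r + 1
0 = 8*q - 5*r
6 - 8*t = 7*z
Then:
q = 85/246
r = 68/123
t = 85/328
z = 23/41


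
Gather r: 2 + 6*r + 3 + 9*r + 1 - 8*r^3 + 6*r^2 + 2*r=-8*r^3 + 6*r^2 + 17*r + 6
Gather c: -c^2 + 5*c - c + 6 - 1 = -c^2 + 4*c + 5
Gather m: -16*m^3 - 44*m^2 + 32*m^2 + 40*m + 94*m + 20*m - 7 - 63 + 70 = -16*m^3 - 12*m^2 + 154*m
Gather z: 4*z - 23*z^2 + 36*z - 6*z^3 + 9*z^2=-6*z^3 - 14*z^2 + 40*z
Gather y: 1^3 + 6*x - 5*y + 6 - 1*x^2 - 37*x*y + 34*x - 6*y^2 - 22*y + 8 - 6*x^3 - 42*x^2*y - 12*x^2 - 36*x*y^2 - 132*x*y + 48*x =-6*x^3 - 13*x^2 + 88*x + y^2*(-36*x - 6) + y*(-42*x^2 - 169*x - 27) + 15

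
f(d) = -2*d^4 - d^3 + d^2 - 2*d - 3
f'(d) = -8*d^3 - 3*d^2 + 2*d - 2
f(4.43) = -849.45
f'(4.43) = -747.52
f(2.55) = -102.74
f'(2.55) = -149.06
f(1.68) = -24.21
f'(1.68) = -45.04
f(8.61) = -11575.50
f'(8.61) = -5313.40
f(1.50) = -17.25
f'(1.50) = -32.75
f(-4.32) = -591.65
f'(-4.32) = 578.35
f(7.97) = -8531.49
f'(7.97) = -4226.72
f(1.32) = -12.27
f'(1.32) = -22.99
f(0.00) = -3.00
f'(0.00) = -2.00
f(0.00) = -3.00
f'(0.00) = -2.00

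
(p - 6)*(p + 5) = p^2 - p - 30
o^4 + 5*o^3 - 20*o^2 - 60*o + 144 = (o - 3)*(o - 2)*(o + 4)*(o + 6)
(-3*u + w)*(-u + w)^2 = -3*u^3 + 7*u^2*w - 5*u*w^2 + w^3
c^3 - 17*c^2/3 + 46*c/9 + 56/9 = (c - 4)*(c - 7/3)*(c + 2/3)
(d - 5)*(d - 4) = d^2 - 9*d + 20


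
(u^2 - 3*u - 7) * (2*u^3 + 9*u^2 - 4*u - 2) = 2*u^5 + 3*u^4 - 45*u^3 - 53*u^2 + 34*u + 14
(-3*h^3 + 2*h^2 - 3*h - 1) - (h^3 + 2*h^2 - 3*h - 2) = 1 - 4*h^3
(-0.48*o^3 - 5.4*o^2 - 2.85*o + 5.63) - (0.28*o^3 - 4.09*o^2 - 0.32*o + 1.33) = -0.76*o^3 - 1.31*o^2 - 2.53*o + 4.3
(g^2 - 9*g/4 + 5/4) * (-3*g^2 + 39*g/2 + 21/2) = -3*g^4 + 105*g^3/4 - 297*g^2/8 + 3*g/4 + 105/8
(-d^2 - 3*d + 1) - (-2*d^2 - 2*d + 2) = d^2 - d - 1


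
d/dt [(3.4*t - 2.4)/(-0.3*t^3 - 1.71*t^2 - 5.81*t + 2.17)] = (2.04*t^3 + 3.654*t^2 - 8.208*t - 6.566)/(0.09*t^6 + 1.026*t^5 + 6.4101*t^4 + 18.5682*t^3 + 26.3347*t^2 - 25.2154*t + 4.7089)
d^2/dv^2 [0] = 0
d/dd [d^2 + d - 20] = 2*d + 1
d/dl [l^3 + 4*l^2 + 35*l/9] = 3*l^2 + 8*l + 35/9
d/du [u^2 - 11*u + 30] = 2*u - 11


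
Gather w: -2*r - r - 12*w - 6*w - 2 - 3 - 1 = -3*r - 18*w - 6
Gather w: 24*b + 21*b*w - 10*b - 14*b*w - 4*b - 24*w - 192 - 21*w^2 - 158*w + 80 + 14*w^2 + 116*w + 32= 10*b - 7*w^2 + w*(7*b - 66) - 80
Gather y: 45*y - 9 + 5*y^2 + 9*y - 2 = 5*y^2 + 54*y - 11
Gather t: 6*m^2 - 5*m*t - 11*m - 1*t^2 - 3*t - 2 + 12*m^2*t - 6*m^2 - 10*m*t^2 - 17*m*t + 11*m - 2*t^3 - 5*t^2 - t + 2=-2*t^3 + t^2*(-10*m - 6) + t*(12*m^2 - 22*m - 4)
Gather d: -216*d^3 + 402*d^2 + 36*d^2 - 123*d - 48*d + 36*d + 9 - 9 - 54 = -216*d^3 + 438*d^2 - 135*d - 54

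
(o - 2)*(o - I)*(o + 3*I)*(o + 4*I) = o^4 - 2*o^3 + 6*I*o^3 - 5*o^2 - 12*I*o^2 + 10*o + 12*I*o - 24*I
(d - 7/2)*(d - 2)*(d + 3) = d^3 - 5*d^2/2 - 19*d/2 + 21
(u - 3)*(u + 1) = u^2 - 2*u - 3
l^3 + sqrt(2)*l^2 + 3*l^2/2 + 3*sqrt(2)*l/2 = l*(l + 3/2)*(l + sqrt(2))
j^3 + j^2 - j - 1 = (j - 1)*(j + 1)^2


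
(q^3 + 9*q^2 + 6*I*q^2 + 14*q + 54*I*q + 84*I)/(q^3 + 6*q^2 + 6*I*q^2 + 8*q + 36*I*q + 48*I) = (q + 7)/(q + 4)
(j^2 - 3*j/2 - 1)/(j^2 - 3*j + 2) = (j + 1/2)/(j - 1)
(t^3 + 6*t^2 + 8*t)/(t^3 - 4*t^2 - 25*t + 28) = t*(t + 2)/(t^2 - 8*t + 7)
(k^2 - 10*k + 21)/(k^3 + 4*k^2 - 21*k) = (k - 7)/(k*(k + 7))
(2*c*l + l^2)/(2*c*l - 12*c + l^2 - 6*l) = l/(l - 6)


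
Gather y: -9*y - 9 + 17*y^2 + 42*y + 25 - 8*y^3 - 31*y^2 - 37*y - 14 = -8*y^3 - 14*y^2 - 4*y + 2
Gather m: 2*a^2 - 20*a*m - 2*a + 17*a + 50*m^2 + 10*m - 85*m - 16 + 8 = 2*a^2 + 15*a + 50*m^2 + m*(-20*a - 75) - 8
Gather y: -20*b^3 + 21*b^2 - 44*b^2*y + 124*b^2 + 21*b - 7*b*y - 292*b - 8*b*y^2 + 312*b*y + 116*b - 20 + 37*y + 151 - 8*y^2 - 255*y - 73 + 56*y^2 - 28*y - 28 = -20*b^3 + 145*b^2 - 155*b + y^2*(48 - 8*b) + y*(-44*b^2 + 305*b - 246) + 30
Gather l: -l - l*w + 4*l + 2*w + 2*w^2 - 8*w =l*(3 - w) + 2*w^2 - 6*w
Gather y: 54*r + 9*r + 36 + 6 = 63*r + 42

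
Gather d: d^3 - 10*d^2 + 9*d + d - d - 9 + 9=d^3 - 10*d^2 + 9*d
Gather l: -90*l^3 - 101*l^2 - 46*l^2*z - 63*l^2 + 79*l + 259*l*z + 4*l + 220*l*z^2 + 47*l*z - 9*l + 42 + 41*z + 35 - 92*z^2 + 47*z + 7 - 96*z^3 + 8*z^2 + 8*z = -90*l^3 + l^2*(-46*z - 164) + l*(220*z^2 + 306*z + 74) - 96*z^3 - 84*z^2 + 96*z + 84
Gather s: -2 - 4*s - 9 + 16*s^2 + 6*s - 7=16*s^2 + 2*s - 18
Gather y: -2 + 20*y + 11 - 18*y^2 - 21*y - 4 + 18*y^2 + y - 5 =0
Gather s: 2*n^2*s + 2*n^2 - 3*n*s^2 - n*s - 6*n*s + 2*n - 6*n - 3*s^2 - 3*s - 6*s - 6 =2*n^2 - 4*n + s^2*(-3*n - 3) + s*(2*n^2 - 7*n - 9) - 6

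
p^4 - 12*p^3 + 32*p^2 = p^2*(p - 8)*(p - 4)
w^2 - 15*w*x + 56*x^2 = (w - 8*x)*(w - 7*x)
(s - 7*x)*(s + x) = s^2 - 6*s*x - 7*x^2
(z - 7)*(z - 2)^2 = z^3 - 11*z^2 + 32*z - 28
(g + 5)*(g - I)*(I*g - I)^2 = -g^4 - 3*g^3 + I*g^3 + 9*g^2 + 3*I*g^2 - 5*g - 9*I*g + 5*I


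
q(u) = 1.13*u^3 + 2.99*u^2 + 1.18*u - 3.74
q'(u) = 3.39*u^2 + 5.98*u + 1.18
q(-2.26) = -4.18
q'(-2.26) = 4.98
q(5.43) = 271.74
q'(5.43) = 133.61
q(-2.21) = -3.94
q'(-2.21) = 4.52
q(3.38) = 78.04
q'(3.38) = 60.12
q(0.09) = -3.61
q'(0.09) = 1.75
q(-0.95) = -3.13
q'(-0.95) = -1.44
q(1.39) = 6.71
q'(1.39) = 16.04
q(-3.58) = -21.49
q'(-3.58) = 23.22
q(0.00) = -3.74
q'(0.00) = 1.18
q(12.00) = 2393.62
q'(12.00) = 561.10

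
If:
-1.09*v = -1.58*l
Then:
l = 0.689873417721519*v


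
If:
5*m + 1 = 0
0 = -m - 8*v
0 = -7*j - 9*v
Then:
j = -9/280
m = -1/5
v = 1/40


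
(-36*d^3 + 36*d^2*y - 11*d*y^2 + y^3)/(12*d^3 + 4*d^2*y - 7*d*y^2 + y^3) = (-3*d + y)/(d + y)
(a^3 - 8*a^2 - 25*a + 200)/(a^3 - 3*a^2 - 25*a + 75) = (a - 8)/(a - 3)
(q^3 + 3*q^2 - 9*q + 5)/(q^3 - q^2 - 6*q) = (-q^3 - 3*q^2 + 9*q - 5)/(q*(-q^2 + q + 6))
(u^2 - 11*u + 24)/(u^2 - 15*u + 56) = (u - 3)/(u - 7)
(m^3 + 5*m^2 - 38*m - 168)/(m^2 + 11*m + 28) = m - 6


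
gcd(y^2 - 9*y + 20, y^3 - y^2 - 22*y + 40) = y - 4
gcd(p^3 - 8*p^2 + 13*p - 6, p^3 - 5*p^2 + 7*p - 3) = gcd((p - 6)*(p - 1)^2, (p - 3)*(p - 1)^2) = p^2 - 2*p + 1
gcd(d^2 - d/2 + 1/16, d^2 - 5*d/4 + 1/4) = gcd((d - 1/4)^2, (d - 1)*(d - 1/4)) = d - 1/4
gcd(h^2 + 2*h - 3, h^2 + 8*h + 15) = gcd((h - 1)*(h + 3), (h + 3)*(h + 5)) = h + 3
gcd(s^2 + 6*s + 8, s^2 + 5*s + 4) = s + 4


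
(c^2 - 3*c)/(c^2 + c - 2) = c*(c - 3)/(c^2 + c - 2)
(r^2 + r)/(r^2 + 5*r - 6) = r*(r + 1)/(r^2 + 5*r - 6)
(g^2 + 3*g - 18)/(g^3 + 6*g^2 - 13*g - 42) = (g + 6)/(g^2 + 9*g + 14)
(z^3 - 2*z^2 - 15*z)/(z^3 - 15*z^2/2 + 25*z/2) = 2*(z + 3)/(2*z - 5)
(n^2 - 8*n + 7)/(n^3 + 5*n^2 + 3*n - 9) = (n - 7)/(n^2 + 6*n + 9)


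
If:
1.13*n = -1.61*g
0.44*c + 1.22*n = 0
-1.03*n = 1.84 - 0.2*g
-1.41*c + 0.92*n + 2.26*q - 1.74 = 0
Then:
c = 4.36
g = 1.10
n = -1.57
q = 4.13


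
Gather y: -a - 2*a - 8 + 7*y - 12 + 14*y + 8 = -3*a + 21*y - 12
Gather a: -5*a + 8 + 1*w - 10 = -5*a + w - 2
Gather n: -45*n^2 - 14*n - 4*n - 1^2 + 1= -45*n^2 - 18*n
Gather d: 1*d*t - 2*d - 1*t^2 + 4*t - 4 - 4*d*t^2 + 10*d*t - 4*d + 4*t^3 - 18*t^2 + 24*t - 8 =d*(-4*t^2 + 11*t - 6) + 4*t^3 - 19*t^2 + 28*t - 12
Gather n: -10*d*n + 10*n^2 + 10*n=10*n^2 + n*(10 - 10*d)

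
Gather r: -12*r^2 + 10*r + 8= -12*r^2 + 10*r + 8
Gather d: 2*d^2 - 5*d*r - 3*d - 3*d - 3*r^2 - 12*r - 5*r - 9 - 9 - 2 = 2*d^2 + d*(-5*r - 6) - 3*r^2 - 17*r - 20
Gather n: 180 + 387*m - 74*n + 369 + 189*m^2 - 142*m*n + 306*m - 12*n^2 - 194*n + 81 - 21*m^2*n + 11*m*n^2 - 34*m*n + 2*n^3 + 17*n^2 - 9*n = 189*m^2 + 693*m + 2*n^3 + n^2*(11*m + 5) + n*(-21*m^2 - 176*m - 277) + 630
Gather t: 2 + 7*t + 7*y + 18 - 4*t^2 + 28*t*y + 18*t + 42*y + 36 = -4*t^2 + t*(28*y + 25) + 49*y + 56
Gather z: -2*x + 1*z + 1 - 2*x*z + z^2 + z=-2*x + z^2 + z*(2 - 2*x) + 1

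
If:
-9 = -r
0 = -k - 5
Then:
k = -5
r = 9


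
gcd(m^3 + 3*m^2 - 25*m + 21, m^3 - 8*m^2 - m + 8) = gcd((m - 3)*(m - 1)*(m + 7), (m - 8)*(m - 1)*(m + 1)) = m - 1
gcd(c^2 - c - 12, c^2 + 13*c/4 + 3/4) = c + 3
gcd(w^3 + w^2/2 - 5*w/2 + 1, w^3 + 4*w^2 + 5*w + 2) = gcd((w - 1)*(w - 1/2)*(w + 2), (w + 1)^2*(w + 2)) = w + 2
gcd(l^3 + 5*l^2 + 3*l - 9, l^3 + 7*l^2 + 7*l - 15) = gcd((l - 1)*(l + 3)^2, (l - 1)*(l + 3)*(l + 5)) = l^2 + 2*l - 3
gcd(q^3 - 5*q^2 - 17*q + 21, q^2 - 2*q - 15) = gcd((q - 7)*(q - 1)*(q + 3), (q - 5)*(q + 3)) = q + 3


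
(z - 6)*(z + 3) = z^2 - 3*z - 18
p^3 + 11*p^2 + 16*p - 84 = (p - 2)*(p + 6)*(p + 7)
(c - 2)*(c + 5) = c^2 + 3*c - 10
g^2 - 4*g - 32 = (g - 8)*(g + 4)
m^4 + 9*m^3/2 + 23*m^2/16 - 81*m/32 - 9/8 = (m - 3/4)*(m + 1/2)*(m + 3/4)*(m + 4)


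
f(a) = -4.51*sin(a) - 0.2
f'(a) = -4.51*cos(a)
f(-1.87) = 4.11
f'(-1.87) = 1.33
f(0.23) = -1.23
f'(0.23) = -4.39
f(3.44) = 1.13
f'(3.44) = 4.31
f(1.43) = -4.67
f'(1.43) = -0.63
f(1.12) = -4.26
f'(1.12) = -1.96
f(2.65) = -2.33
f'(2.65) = 3.98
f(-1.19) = 3.99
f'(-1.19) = -1.68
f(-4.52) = -4.63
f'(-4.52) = 0.86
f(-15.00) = 2.73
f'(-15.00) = 3.43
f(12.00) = 2.22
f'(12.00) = -3.81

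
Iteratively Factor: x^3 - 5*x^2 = (x - 5)*(x^2) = x*(x - 5)*(x)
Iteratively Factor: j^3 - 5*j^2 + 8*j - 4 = (j - 2)*(j^2 - 3*j + 2) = (j - 2)^2*(j - 1)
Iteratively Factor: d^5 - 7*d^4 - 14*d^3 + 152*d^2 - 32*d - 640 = (d + 2)*(d^4 - 9*d^3 + 4*d^2 + 144*d - 320) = (d - 4)*(d + 2)*(d^3 - 5*d^2 - 16*d + 80) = (d - 4)*(d + 2)*(d + 4)*(d^2 - 9*d + 20) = (d - 4)^2*(d + 2)*(d + 4)*(d - 5)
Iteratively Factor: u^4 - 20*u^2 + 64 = (u - 2)*(u^3 + 2*u^2 - 16*u - 32) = (u - 4)*(u - 2)*(u^2 + 6*u + 8) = (u - 4)*(u - 2)*(u + 2)*(u + 4)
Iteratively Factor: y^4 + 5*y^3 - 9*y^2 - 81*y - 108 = (y - 4)*(y^3 + 9*y^2 + 27*y + 27) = (y - 4)*(y + 3)*(y^2 + 6*y + 9) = (y - 4)*(y + 3)^2*(y + 3)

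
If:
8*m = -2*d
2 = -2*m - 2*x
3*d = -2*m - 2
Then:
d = -4/5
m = 1/5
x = -6/5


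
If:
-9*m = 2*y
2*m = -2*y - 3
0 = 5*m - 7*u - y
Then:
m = 3/7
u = 57/98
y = -27/14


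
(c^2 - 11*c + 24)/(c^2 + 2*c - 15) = (c - 8)/(c + 5)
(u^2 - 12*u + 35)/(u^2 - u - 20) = (u - 7)/(u + 4)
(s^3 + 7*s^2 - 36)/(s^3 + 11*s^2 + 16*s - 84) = (s + 3)/(s + 7)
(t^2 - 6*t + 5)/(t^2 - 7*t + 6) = (t - 5)/(t - 6)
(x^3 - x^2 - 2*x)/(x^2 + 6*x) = (x^2 - x - 2)/(x + 6)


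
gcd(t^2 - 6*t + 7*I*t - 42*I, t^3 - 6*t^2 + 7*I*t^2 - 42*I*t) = t^2 + t*(-6 + 7*I) - 42*I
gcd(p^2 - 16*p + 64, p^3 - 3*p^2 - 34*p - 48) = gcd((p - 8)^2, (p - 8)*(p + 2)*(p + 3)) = p - 8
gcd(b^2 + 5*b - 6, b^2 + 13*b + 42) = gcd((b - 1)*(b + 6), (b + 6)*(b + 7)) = b + 6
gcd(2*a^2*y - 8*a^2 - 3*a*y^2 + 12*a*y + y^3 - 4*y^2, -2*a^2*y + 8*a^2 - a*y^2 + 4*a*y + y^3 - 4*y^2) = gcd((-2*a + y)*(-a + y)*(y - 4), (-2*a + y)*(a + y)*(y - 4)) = -2*a*y + 8*a + y^2 - 4*y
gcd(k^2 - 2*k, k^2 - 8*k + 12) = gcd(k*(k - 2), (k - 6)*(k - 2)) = k - 2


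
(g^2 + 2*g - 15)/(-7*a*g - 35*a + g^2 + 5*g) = (3 - g)/(7*a - g)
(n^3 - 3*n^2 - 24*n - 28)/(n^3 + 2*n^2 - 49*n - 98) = (n + 2)/(n + 7)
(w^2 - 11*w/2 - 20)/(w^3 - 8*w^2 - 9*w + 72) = (w + 5/2)/(w^2 - 9)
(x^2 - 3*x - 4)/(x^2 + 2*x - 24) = (x + 1)/(x + 6)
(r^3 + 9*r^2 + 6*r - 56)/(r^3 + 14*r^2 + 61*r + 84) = (r - 2)/(r + 3)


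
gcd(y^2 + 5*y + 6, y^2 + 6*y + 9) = y + 3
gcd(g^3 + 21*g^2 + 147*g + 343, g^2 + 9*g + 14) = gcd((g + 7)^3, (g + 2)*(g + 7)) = g + 7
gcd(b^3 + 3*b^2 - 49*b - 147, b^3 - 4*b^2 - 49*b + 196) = b^2 - 49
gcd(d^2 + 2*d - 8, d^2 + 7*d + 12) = d + 4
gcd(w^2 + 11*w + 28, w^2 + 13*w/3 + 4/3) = w + 4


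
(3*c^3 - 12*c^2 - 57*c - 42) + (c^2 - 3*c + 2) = 3*c^3 - 11*c^2 - 60*c - 40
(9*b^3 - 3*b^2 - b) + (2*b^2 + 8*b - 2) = 9*b^3 - b^2 + 7*b - 2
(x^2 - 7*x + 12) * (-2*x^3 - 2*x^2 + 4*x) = -2*x^5 + 12*x^4 - 6*x^3 - 52*x^2 + 48*x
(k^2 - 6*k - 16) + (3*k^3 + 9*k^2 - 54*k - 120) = 3*k^3 + 10*k^2 - 60*k - 136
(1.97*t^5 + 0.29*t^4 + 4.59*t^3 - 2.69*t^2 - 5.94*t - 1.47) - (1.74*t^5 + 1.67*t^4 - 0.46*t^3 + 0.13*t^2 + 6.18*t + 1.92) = 0.23*t^5 - 1.38*t^4 + 5.05*t^3 - 2.82*t^2 - 12.12*t - 3.39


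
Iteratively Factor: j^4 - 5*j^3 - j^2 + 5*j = (j - 1)*(j^3 - 4*j^2 - 5*j) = (j - 5)*(j - 1)*(j^2 + j) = j*(j - 5)*(j - 1)*(j + 1)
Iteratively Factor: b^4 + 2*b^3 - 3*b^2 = (b - 1)*(b^3 + 3*b^2) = b*(b - 1)*(b^2 + 3*b) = b^2*(b - 1)*(b + 3)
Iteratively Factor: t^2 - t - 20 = (t - 5)*(t + 4)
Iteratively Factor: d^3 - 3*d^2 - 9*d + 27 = (d - 3)*(d^2 - 9) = (d - 3)^2*(d + 3)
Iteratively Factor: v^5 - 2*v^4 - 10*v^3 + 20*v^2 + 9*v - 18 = (v - 1)*(v^4 - v^3 - 11*v^2 + 9*v + 18) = (v - 2)*(v - 1)*(v^3 + v^2 - 9*v - 9) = (v - 3)*(v - 2)*(v - 1)*(v^2 + 4*v + 3) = (v - 3)*(v - 2)*(v - 1)*(v + 3)*(v + 1)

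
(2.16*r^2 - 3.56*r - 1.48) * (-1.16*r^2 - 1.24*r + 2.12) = -2.5056*r^4 + 1.4512*r^3 + 10.7104*r^2 - 5.712*r - 3.1376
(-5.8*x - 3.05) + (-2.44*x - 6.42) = -8.24*x - 9.47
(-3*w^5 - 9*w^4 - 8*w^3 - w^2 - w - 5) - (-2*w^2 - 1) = -3*w^5 - 9*w^4 - 8*w^3 + w^2 - w - 4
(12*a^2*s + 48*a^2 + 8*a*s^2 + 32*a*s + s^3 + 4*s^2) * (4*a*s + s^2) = 48*a^3*s^2 + 192*a^3*s + 44*a^2*s^3 + 176*a^2*s^2 + 12*a*s^4 + 48*a*s^3 + s^5 + 4*s^4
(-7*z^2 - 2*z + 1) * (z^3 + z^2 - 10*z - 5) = -7*z^5 - 9*z^4 + 69*z^3 + 56*z^2 - 5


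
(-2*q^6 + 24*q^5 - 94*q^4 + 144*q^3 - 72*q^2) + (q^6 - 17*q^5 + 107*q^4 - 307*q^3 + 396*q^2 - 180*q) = -q^6 + 7*q^5 + 13*q^4 - 163*q^3 + 324*q^2 - 180*q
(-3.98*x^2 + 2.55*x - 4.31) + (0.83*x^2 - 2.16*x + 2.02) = -3.15*x^2 + 0.39*x - 2.29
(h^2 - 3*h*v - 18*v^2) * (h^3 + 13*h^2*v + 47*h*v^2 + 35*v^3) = h^5 + 10*h^4*v - 10*h^3*v^2 - 340*h^2*v^3 - 951*h*v^4 - 630*v^5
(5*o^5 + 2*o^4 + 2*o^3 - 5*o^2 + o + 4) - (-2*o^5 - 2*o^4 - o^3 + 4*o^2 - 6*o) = 7*o^5 + 4*o^4 + 3*o^3 - 9*o^2 + 7*o + 4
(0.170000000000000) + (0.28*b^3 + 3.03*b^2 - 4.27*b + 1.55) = 0.28*b^3 + 3.03*b^2 - 4.27*b + 1.72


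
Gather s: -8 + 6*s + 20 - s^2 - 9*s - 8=-s^2 - 3*s + 4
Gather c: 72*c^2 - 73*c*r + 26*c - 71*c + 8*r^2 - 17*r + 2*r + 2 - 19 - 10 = 72*c^2 + c*(-73*r - 45) + 8*r^2 - 15*r - 27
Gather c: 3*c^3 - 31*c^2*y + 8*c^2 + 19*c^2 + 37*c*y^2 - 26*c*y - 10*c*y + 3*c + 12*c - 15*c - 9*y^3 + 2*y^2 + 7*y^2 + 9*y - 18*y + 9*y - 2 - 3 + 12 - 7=3*c^3 + c^2*(27 - 31*y) + c*(37*y^2 - 36*y) - 9*y^3 + 9*y^2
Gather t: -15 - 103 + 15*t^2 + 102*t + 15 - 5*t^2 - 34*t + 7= 10*t^2 + 68*t - 96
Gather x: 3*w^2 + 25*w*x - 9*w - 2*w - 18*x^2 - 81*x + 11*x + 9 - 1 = 3*w^2 - 11*w - 18*x^2 + x*(25*w - 70) + 8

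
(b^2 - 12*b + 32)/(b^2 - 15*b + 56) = (b - 4)/(b - 7)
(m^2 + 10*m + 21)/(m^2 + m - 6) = (m + 7)/(m - 2)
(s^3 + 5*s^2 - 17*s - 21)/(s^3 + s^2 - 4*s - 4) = (s^2 + 4*s - 21)/(s^2 - 4)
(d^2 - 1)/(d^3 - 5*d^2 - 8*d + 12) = (d + 1)/(d^2 - 4*d - 12)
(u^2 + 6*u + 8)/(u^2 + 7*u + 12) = (u + 2)/(u + 3)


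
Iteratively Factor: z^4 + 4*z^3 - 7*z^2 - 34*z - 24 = (z + 2)*(z^3 + 2*z^2 - 11*z - 12) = (z + 1)*(z + 2)*(z^2 + z - 12) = (z - 3)*(z + 1)*(z + 2)*(z + 4)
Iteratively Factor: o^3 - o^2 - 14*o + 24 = (o + 4)*(o^2 - 5*o + 6) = (o - 3)*(o + 4)*(o - 2)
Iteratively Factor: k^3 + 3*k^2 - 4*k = (k - 1)*(k^2 + 4*k) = (k - 1)*(k + 4)*(k)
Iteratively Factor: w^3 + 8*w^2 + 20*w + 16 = (w + 4)*(w^2 + 4*w + 4) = (w + 2)*(w + 4)*(w + 2)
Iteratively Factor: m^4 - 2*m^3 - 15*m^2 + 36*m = (m - 3)*(m^3 + m^2 - 12*m) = (m - 3)^2*(m^2 + 4*m) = (m - 3)^2*(m + 4)*(m)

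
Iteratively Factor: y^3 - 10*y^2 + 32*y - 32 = (y - 2)*(y^2 - 8*y + 16) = (y - 4)*(y - 2)*(y - 4)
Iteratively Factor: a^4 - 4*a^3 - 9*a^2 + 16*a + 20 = (a + 2)*(a^3 - 6*a^2 + 3*a + 10) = (a - 2)*(a + 2)*(a^2 - 4*a - 5) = (a - 2)*(a + 1)*(a + 2)*(a - 5)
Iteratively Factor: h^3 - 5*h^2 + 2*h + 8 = (h - 4)*(h^2 - h - 2) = (h - 4)*(h + 1)*(h - 2)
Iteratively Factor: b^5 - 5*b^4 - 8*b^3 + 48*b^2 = (b)*(b^4 - 5*b^3 - 8*b^2 + 48*b) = b*(b - 4)*(b^3 - b^2 - 12*b) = b^2*(b - 4)*(b^2 - b - 12) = b^2*(b - 4)^2*(b + 3)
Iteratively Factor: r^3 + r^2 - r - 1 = (r - 1)*(r^2 + 2*r + 1) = (r - 1)*(r + 1)*(r + 1)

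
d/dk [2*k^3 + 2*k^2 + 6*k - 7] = 6*k^2 + 4*k + 6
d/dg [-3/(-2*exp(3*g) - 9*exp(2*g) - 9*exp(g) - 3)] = (-18*exp(2*g) - 54*exp(g) - 27)*exp(g)/(2*exp(3*g) + 9*exp(2*g) + 9*exp(g) + 3)^2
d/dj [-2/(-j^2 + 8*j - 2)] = 4*(4 - j)/(j^2 - 8*j + 2)^2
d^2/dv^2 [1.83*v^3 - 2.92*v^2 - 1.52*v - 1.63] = 10.98*v - 5.84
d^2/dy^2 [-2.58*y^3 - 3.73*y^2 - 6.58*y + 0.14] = -15.48*y - 7.46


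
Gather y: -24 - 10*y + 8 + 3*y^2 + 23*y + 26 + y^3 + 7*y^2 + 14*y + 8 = y^3 + 10*y^2 + 27*y + 18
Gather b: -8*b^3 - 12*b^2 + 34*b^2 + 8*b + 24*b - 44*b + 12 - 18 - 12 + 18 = -8*b^3 + 22*b^2 - 12*b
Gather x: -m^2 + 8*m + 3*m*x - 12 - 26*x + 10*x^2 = -m^2 + 8*m + 10*x^2 + x*(3*m - 26) - 12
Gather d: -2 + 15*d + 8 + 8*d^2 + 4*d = 8*d^2 + 19*d + 6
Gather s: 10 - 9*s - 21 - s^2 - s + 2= -s^2 - 10*s - 9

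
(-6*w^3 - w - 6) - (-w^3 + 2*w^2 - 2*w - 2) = -5*w^3 - 2*w^2 + w - 4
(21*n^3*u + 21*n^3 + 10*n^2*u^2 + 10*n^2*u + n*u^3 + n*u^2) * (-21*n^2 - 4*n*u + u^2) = -441*n^5*u - 441*n^5 - 294*n^4*u^2 - 294*n^4*u - 40*n^3*u^3 - 40*n^3*u^2 + 6*n^2*u^4 + 6*n^2*u^3 + n*u^5 + n*u^4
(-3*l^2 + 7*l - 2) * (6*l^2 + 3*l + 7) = -18*l^4 + 33*l^3 - 12*l^2 + 43*l - 14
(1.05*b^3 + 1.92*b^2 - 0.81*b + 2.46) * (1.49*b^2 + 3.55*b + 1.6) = 1.5645*b^5 + 6.5883*b^4 + 7.2891*b^3 + 3.8619*b^2 + 7.437*b + 3.936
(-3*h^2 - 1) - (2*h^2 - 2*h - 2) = -5*h^2 + 2*h + 1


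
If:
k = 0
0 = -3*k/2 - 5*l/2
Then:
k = 0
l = 0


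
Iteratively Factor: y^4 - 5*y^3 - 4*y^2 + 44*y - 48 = (y - 2)*(y^3 - 3*y^2 - 10*y + 24) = (y - 4)*(y - 2)*(y^2 + y - 6) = (y - 4)*(y - 2)*(y + 3)*(y - 2)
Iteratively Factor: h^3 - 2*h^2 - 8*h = (h + 2)*(h^2 - 4*h) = h*(h + 2)*(h - 4)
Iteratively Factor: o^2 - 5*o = (o)*(o - 5)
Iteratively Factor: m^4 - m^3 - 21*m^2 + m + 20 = (m - 1)*(m^3 - 21*m - 20) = (m - 1)*(m + 1)*(m^2 - m - 20) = (m - 1)*(m + 1)*(m + 4)*(m - 5)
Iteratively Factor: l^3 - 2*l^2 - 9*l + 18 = (l - 2)*(l^2 - 9) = (l - 3)*(l - 2)*(l + 3)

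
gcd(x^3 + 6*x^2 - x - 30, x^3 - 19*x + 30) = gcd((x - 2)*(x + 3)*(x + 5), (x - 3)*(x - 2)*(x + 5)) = x^2 + 3*x - 10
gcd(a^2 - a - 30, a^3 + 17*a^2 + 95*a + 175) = a + 5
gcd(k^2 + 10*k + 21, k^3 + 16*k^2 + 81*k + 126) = k^2 + 10*k + 21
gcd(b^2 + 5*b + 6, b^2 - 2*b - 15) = b + 3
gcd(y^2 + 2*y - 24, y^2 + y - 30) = y + 6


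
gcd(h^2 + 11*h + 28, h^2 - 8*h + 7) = 1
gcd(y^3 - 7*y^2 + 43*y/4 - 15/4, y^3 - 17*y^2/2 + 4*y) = y - 1/2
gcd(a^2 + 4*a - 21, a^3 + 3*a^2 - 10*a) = 1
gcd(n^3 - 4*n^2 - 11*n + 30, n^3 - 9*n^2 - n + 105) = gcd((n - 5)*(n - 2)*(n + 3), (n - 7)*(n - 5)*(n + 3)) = n^2 - 2*n - 15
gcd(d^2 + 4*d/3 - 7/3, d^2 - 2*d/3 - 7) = d + 7/3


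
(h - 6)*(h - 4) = h^2 - 10*h + 24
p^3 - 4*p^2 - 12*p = p*(p - 6)*(p + 2)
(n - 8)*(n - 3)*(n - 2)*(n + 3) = n^4 - 10*n^3 + 7*n^2 + 90*n - 144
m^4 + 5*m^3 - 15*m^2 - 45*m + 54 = (m - 3)*(m - 1)*(m + 3)*(m + 6)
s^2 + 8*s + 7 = (s + 1)*(s + 7)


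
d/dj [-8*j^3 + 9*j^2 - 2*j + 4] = -24*j^2 + 18*j - 2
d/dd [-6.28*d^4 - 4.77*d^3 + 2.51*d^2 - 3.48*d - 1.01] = -25.12*d^3 - 14.31*d^2 + 5.02*d - 3.48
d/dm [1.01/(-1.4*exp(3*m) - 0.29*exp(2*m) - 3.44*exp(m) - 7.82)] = (4.242*exp(2*m) + 0.5858*exp(m) + 3.4744)*exp(m)/(1.4*exp(3*m) + 0.29*exp(2*m) + 3.44*exp(m) + 7.82)^2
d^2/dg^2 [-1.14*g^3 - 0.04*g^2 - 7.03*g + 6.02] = -6.84*g - 0.08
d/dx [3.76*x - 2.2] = 3.76000000000000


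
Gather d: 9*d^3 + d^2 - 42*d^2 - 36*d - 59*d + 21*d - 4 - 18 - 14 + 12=9*d^3 - 41*d^2 - 74*d - 24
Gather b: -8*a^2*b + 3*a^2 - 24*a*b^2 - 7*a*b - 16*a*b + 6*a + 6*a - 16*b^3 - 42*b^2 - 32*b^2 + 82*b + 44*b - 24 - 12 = 3*a^2 + 12*a - 16*b^3 + b^2*(-24*a - 74) + b*(-8*a^2 - 23*a + 126) - 36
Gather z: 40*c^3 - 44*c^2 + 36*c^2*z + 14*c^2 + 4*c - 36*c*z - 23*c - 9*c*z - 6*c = 40*c^3 - 30*c^2 - 25*c + z*(36*c^2 - 45*c)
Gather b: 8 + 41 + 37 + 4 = 90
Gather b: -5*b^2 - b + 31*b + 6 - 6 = -5*b^2 + 30*b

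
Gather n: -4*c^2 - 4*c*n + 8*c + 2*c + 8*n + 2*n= -4*c^2 + 10*c + n*(10 - 4*c)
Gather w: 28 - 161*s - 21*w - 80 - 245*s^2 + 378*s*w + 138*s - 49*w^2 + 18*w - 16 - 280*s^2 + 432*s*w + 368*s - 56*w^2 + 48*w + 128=-525*s^2 + 345*s - 105*w^2 + w*(810*s + 45) + 60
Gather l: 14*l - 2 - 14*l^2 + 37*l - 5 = -14*l^2 + 51*l - 7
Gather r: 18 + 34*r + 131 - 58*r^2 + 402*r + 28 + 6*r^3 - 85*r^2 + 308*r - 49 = 6*r^3 - 143*r^2 + 744*r + 128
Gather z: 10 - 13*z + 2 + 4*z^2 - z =4*z^2 - 14*z + 12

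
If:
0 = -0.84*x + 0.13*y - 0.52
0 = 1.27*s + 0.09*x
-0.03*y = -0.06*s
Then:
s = 0.04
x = -0.61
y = 0.09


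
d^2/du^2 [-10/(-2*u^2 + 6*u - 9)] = 40*(-2*u^2 + 6*u + 2*(2*u - 3)^2 - 9)/(2*u^2 - 6*u + 9)^3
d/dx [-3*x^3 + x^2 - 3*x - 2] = -9*x^2 + 2*x - 3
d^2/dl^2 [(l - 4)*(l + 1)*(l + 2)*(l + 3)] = 12*l^2 + 12*l - 26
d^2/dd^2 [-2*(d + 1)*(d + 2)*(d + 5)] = -12*d - 32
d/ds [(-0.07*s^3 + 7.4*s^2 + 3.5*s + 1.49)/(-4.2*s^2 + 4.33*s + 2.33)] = (0.294*s^4 - 0.606200000000001*s^3 + 46.2527*s^2 + 47.0*s + 1.7033)/(17.64*s^4 - 36.372*s^3 - 0.823100000000004*s^2 + 20.1778*s + 5.4289)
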